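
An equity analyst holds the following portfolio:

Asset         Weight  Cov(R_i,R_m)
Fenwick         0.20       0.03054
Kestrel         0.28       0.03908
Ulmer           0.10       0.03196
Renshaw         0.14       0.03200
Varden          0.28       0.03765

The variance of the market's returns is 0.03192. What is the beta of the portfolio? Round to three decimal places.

1.105

β_Fenwick = 0.03054 / 0.03192 = 0.9568
β_Kestrel = 0.03908 / 0.03192 = 1.2243
β_Ulmer = 0.03196 / 0.03192 = 1.0013
β_Renshaw = 0.03200 / 0.03192 = 1.0025
β_Varden = 0.03765 / 0.03192 = 1.1795
β_P = Σ w_i β_i = 0.20×0.9568 + 0.28×1.2243 + 0.10×1.0013 + 0.14×1.0025 + 0.28×1.1795 = 1.1049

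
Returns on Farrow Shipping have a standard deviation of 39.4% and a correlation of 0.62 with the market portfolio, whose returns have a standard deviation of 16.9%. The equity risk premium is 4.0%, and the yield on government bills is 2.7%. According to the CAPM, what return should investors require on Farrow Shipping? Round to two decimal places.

8.48%

β = ρ × σ_i / σ_m = 0.62 × 39.4% / 16.9% = 1.4454
E(R) = 2.7% + 1.4454 × 4.0% = 8.48%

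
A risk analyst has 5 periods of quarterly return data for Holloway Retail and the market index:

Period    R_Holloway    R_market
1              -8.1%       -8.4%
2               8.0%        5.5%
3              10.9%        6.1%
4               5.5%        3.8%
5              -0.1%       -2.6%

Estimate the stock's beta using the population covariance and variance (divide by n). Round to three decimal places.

1.194

Mean R_i = (-8.1 + 8.0 + 10.9 + 5.5 − 0.1) / 5 = 3.2400%
Mean R_m = (-8.4 + 5.5 + 6.1 + 3.8 − 2.6) / 5 = 0.8800%
Σ(R_i − R̄_i)(R_m − R̄_m) = 185.4340  ⇒  Cov = 185.4340 / 5 = 37.0868
Σ(R_m − R̄_m)² = 155.3480  ⇒  Var(R_m) = 155.3480 / 5 = 31.0696
β = Cov / Var(R_m) = 37.0868 / 31.0696 = 1.1937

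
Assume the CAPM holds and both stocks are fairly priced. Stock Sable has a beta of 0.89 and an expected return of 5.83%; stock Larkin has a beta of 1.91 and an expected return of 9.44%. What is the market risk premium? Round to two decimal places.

3.54%

Both satisfy E(R) = R_f + β·MRP, so the slope of the SML is
MRP = (9.44% − 5.83%) / (1.91 − 0.89) = 3.61% / 1.02 = 3.5392%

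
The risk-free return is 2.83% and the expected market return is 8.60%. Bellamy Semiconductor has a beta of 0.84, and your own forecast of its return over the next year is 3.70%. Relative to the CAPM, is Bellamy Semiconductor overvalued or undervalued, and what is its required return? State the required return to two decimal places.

MRP = 8.60% − 2.83% = 5.77%
Required return = R_f + β·MRP = 2.83% + 0.84 × 5.77% = 7.68%
Forecast 3.70% < required 7.68% → the stock plots below the SML → overvalued.

Overvalued; required return 7.68%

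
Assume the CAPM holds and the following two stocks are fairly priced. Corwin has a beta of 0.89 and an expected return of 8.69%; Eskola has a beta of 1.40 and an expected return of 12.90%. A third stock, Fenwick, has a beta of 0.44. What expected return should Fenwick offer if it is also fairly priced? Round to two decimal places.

4.98%

MRP (SML slope) = (12.90% − 8.69%) / (1.40 − 0.89) = 4.21% / 0.51 = 8.2549%
R_f (intercept) = 8.69% − 0.89 × 8.2549% = 1.3431%
E(R_Fenwick) = R_f + β × MRP = 1.3431% + 0.44 × 8.2549% = 4.98%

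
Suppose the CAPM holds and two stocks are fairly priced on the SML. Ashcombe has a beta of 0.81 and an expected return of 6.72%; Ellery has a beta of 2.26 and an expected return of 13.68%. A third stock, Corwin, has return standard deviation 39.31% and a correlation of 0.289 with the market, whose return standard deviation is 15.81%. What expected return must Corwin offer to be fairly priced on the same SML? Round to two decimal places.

6.28%

MRP = (13.68% − 6.72%) / (2.26 − 0.81) = 4.8000%
R_f = 6.72% − 0.81 × 4.8000% = 2.8320%
β_Corwin = ρ·σ_i/σ_m = 0.289 × 39.31 / 15.81 = 0.7186
E(R_Corwin) = R_f + β × MRP = 2.8320% + 0.7186 × 4.8000% = 6.28%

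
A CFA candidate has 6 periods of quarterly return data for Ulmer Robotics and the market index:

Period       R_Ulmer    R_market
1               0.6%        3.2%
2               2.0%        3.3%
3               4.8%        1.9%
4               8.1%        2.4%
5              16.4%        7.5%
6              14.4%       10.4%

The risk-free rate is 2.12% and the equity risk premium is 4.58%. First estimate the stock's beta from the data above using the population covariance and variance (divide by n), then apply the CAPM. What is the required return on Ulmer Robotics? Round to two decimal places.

Mean R_i = (0.6 + 2.0 + 4.8 + 8.1 + 16.4 + 14.4) / 6 = 7.7167%
Mean R_m = (3.2 + 3.3 + 1.9 + 2.4 + 7.5 + 10.4) / 6 = 4.7833%
Σ(R_i − R̄_i)(R_m − R̄_m) = 88.3717  ⇒  Cov = 88.3717 / 6 = 14.7286
Σ(R_m − R̄_m)² = 57.6283  ⇒  Var(R_m) = 57.6283 / 6 = 9.6047
β = Cov / Var(R_m) = 14.7286 / 9.6047 = 1.5335
E(R) = R_f + β × MRP = 2.12% + 1.5335 × 4.58% = 9.14%

9.14%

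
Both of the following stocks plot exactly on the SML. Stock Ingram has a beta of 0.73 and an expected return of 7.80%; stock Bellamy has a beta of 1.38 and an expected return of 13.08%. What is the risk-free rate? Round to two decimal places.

Both satisfy E(R) = R_f + β·MRP, so the slope of the SML is
MRP = (13.08% − 7.80%) / (1.38 − 0.73) = 5.28% / 0.65 = 8.1231%
R_f = E(R_Ingram) − β_Ingram·MRP = 7.80% − 0.73 × 8.1231% = 1.8701%

1.87%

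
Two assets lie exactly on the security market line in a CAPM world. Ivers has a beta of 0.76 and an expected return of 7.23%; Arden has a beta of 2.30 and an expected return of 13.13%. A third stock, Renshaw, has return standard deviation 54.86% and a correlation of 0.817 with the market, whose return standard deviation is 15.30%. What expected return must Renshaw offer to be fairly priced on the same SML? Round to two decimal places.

MRP = (13.13% − 7.23%) / (2.30 − 0.76) = 3.8312%
R_f = 7.23% − 0.76 × 3.8312% = 4.3183%
β_Renshaw = ρ·σ_i/σ_m = 0.817 × 54.86 / 15.30 = 2.9295
E(R_Renshaw) = R_f + β × MRP = 4.3183% + 2.9295 × 3.8312% = 15.54%

15.54%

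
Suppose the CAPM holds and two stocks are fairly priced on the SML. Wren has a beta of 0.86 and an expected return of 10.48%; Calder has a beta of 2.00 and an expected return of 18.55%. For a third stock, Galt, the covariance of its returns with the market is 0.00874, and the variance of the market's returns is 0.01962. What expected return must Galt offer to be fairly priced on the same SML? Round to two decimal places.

7.55%

MRP = (18.55% − 10.48%) / (2.00 − 0.86) = 7.0789%
R_f = 10.48% − 0.86 × 7.0789% = 4.3921%
β_Galt = Cov / Var(R_m) = 0.00874 / 0.01962 = 0.4455
E(R_Galt) = R_f + β × MRP = 4.3921% + 0.4455 × 7.0789% = 7.55%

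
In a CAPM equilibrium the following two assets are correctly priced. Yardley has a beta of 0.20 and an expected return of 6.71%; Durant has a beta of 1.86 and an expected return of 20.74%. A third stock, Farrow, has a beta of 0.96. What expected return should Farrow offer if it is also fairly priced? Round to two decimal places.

MRP (SML slope) = (20.74% − 6.71%) / (1.86 − 0.20) = 14.03% / 1.66 = 8.4518%
R_f (intercept) = 6.71% − 0.20 × 8.4518% = 5.0196%
E(R_Farrow) = R_f + β × MRP = 5.0196% + 0.96 × 8.4518% = 13.13%

13.13%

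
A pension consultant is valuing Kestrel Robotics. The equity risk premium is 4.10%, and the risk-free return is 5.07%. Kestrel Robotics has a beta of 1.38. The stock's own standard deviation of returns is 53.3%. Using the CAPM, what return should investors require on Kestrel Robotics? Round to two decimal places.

E(R) = R_f + β × MRP = 5.07% + 1.38 × 4.10% = 10.73%

10.73%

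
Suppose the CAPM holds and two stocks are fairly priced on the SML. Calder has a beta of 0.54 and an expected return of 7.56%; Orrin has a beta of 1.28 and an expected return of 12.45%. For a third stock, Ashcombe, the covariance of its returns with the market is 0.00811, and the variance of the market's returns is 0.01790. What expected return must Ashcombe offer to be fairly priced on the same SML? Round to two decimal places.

6.99%

MRP = (12.45% − 7.56%) / (1.28 − 0.54) = 6.6081%
R_f = 7.56% − 0.54 × 6.6081% = 3.9916%
β_Ashcombe = Cov / Var(R_m) = 0.00811 / 0.01790 = 0.4531
E(R_Ashcombe) = R_f + β × MRP = 3.9916% + 0.4531 × 6.6081% = 6.99%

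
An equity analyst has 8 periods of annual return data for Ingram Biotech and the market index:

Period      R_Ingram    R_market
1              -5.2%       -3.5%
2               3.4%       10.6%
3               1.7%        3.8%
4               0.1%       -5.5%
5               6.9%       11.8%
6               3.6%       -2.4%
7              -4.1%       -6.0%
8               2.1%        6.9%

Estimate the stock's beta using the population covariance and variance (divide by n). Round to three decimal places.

Mean R_i = (-5.2 + 3.4 + 1.7 + 0.1 + 6.9 + 3.6 − 4.1 + 2.1) / 8 = 1.0625%
Mean R_m = (-3.5 + 10.6 + 3.8 − 5.5 + 11.8 − 2.4 − 6.0 + 6.9) / 8 = 1.9625%
Σ(R_i − R̄_i)(R_m − R̄_m) = 155.3388  ⇒  Cov = 155.3388 / 8 = 19.4174
Σ(R_m − R̄_m)² = 367.0988  ⇒  Var(R_m) = 367.0988 / 8 = 45.8874
β = Cov / Var(R_m) = 19.4174 / 45.8874 = 0.4232

0.423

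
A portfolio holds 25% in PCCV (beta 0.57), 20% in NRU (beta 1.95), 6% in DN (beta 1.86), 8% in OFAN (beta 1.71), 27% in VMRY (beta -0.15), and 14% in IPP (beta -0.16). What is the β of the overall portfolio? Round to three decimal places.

0.718

β_P = Σ w_i β_i = 0.25×0.57 + 0.20×1.95 + 0.06×1.86 + 0.08×1.71 + 0.27×-0.15 + 0.14×-0.16 = 0.7180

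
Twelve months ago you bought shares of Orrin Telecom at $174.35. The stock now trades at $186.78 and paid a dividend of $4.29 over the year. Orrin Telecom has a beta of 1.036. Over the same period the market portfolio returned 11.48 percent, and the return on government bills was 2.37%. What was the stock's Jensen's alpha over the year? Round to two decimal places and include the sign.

-2.22%

Realised HPR = (P1 + D1 − P0) / P0 = (186.78 + 4.29 − 174.35) / 174.35 = 16.72 / 174.35 = 9.5899%
MRP = 11.48% − 2.37% = 9.11%
CAPM required = R_f + β·MRP = 2.37% + 1.036 × 9.11% = 11.80796%
α = realised − required = 9.5899% − 11.80796% = -2.22%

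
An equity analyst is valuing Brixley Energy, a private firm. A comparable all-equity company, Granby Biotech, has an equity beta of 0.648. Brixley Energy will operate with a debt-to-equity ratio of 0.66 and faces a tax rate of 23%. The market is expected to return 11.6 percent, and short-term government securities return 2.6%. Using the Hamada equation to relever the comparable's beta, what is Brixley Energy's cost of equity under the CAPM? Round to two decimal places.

β_L = β_U × [1 + (1 − t)(D/E)] = 0.648 × [1 + (1 − 0.23) × 0.66]
    = 0.648 × [1 + 0.77 × 0.66] = 0.648 × 1.5082 = 0.9773
MRP = 11.6% − 2.6% = 9.00%
E(R) = R_f + β_L × MRP = 2.6% + 0.9773 × 9.0% = 11.40%

11.40%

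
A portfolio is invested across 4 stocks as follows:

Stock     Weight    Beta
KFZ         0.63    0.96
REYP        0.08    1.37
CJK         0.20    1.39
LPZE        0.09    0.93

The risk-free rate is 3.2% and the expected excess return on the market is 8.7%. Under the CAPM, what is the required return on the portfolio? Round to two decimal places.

β_P = Σ w_i β_i = 0.63×0.96 + 0.08×1.37 + 0.20×1.39 + 0.09×0.93 = 1.0761
E(R_P) = R_f + β_P × MRP = 3.2% + 1.0761 × 8.7% = 12.56%

12.56%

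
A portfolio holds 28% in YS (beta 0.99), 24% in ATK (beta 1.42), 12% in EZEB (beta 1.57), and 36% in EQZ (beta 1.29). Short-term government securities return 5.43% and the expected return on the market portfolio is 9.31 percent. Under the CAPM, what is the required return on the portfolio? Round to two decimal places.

10.36%

β_P = Σ w_i β_i = 0.28×0.99 + 0.24×1.42 + 0.12×1.57 + 0.36×1.29 = 1.2708
MRP = 9.31% − 5.43% = 3.88%
E(R_P) = R_f + β_P × MRP = 5.43% + 1.2708 × 3.88% = 10.36%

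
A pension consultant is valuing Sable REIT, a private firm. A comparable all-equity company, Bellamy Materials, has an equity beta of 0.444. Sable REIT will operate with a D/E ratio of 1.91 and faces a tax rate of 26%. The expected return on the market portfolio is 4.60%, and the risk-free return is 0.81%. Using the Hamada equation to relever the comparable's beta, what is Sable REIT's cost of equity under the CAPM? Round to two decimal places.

β_L = β_U × [1 + (1 − t)(D/E)] = 0.444 × [1 + (1 − 0.26) × 1.91]
    = 0.444 × [1 + 0.74 × 1.91] = 0.444 × 2.4134 = 1.0715
MRP = 4.60% − 0.81% = 3.79%
E(R) = R_f + β_L × MRP = 0.81% + 1.0715 × 3.79% = 4.87%

4.87%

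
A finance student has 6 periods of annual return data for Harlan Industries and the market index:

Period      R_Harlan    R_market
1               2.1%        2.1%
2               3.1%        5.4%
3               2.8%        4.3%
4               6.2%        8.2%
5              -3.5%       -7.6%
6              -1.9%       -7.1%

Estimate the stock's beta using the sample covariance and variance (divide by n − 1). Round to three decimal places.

Mean R_i = (2.1 + 3.1 + 2.8 + 6.2 − 3.5 − 1.9) / 6 = 1.4667%
Mean R_m = (2.1 + 5.4 + 4.3 + 8.2 − 7.6 − 7.1) / 6 = 0.8833%
Σ(R_i − R̄_i)(R_m − R̄_m) = 116.3467  ⇒  Cov = 116.3467 / 5 = 23.2693
Σ(R_m − R̄_m)² = 222.7883  ⇒  Var(R_m) = 222.7883 / 5 = 44.5577
β = Cov / Var(R_m) = 23.2693 / 44.5577 = 0.5222

0.522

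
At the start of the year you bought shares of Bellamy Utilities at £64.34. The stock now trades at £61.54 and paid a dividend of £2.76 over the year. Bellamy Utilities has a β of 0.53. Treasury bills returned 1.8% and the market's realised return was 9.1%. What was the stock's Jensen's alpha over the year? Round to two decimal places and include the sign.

Realised HPR = (P1 + D1 − P0) / P0 = (61.54 + 2.76 − 64.34) / 64.34 = -0.04 / 64.34 = -0.0622%
MRP = 9.1% − 1.8% = 7.30%
CAPM required = R_f + β·MRP = 1.8% + 0.53 × 7.3% = 5.6690%
α = realised − required = -0.0622% − 5.6690% = -5.73%

-5.73%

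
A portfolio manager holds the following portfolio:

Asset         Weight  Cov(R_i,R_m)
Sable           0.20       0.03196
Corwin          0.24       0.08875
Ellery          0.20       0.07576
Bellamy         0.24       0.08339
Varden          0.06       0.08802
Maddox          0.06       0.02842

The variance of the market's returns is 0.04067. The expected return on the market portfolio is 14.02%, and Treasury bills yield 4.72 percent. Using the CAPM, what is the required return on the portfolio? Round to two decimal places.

20.69%

β_Sable = 0.03196 / 0.04067 = 0.7858
β_Corwin = 0.08875 / 0.04067 = 2.1822
β_Ellery = 0.07576 / 0.04067 = 1.8628
β_Bellamy = 0.08339 / 0.04067 = 2.0504
β_Varden = 0.08802 / 0.04067 = 2.1642
β_Maddox = 0.02842 / 0.04067 = 0.6988
β_P = Σ w_i β_i = 0.20×0.7858 + 0.24×2.1822 + 0.20×1.8628 + 0.24×2.0504 + 0.06×2.1642 + 0.06×0.6988 = 1.7173
MRP = 14.02% − 4.72% = 9.30%
E(R_P) = R_f + β_P × MRP = 4.72% + 1.7173 × 9.30% = 20.69%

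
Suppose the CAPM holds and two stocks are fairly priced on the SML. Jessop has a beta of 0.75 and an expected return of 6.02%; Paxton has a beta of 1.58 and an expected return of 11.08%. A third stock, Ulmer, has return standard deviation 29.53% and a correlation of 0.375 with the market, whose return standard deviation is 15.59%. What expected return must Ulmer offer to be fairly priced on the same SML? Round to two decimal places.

MRP = (11.08% − 6.02%) / (1.58 − 0.75) = 6.0964%
R_f = 6.02% − 0.75 × 6.0964% = 1.4477%
β_Ulmer = ρ·σ_i/σ_m = 0.375 × 29.53 / 15.59 = 0.7103
E(R_Ulmer) = R_f + β × MRP = 1.4477% + 0.7103 × 6.0964% = 5.78%

5.78%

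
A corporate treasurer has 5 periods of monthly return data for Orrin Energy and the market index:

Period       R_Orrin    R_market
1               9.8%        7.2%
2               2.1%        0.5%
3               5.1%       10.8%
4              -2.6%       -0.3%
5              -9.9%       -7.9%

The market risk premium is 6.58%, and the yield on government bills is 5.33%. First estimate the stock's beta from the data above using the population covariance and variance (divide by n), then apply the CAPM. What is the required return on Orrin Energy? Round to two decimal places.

Mean R_i = (9.8 + 2.1 + 5.1 − 2.6 − 9.9) / 5 = 0.9000%
Mean R_m = (7.2 + 0.5 + 10.8 − 0.3 − 7.9) / 5 = 2.0600%
Σ(R_i − R̄_i)(R_m − R̄_m) = 196.4100  ⇒  Cov = 196.4100 / 5 = 39.2820
Σ(R_m − R̄_m)² = 210.0120  ⇒  Var(R_m) = 210.0120 / 5 = 42.0024
β = Cov / Var(R_m) = 39.2820 / 42.0024 = 0.9352
E(R) = R_f + β × MRP = 5.33% + 0.9352 × 6.58% = 11.48%

11.48%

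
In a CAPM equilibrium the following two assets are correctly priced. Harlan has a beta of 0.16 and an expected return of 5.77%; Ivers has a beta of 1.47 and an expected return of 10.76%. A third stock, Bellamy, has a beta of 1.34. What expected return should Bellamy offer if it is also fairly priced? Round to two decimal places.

10.26%

MRP (SML slope) = (10.76% − 5.77%) / (1.47 − 0.16) = 4.99% / 1.31 = 3.8092%
R_f (intercept) = 5.77% − 0.16 × 3.8092% = 5.1605%
E(R_Bellamy) = R_f + β × MRP = 5.1605% + 1.34 × 3.8092% = 10.26%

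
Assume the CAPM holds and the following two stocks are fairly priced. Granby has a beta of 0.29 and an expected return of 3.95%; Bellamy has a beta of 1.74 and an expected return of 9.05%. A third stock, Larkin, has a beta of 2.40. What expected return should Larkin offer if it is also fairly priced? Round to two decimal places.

11.37%

MRP (SML slope) = (9.05% − 3.95%) / (1.74 − 0.29) = 5.10% / 1.45 = 3.5172%
R_f (intercept) = 3.95% − 0.29 × 3.5172% = 2.9300%
E(R_Larkin) = R_f + β × MRP = 2.9300% + 2.40 × 3.5172% = 11.37%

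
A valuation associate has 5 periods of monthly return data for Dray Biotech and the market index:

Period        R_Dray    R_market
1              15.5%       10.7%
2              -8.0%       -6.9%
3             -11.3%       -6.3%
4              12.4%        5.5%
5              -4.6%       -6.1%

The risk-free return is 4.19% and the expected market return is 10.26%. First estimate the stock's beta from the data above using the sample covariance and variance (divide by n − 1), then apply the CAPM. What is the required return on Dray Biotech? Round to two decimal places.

13.07%

Mean R_i = (15.5 − 8.0 − 11.3 + 12.4 − 4.6) / 5 = 0.8000%
Mean R_m = (10.7 − 6.9 − 6.3 + 5.5 − 6.1) / 5 = -0.6200%
Σ(R_i − R̄_i)(R_m − R̄_m) = 390.9800  ⇒  Cov = 390.9800 / 4 = 97.7450
Σ(R_m − R̄_m)² = 267.3280  ⇒  Var(R_m) = 267.3280 / 4 = 66.8320
β = Cov / Var(R_m) = 97.7450 / 66.8320 = 1.4625
MRP = 10.26% − 4.19% = 6.07%
E(R) = R_f + β × MRP = 4.19% + 1.4625 × 6.07% = 13.07%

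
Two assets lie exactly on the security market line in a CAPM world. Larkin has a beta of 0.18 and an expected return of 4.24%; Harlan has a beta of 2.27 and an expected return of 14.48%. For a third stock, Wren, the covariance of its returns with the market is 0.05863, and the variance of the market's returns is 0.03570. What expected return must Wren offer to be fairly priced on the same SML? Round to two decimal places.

11.40%

MRP = (14.48% − 4.24%) / (2.27 − 0.18) = 4.8995%
R_f = 4.24% − 0.18 × 4.8995% = 3.3581%
β_Wren = Cov / Var(R_m) = 0.05863 / 0.03570 = 1.6423
E(R_Wren) = R_f + β × MRP = 3.3581% + 1.6423 × 4.8995% = 11.40%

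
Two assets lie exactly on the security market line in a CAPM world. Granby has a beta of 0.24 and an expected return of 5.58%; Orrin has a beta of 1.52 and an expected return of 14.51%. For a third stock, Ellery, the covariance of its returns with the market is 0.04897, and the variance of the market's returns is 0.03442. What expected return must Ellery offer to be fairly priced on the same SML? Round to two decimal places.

MRP = (14.51% − 5.58%) / (1.52 − 0.24) = 6.9766%
R_f = 5.58% − 0.24 × 6.9766% = 3.9056%
β_Ellery = Cov / Var(R_m) = 0.04897 / 0.03442 = 1.4227
E(R_Ellery) = R_f + β × MRP = 3.9056% + 1.4227 × 6.9766% = 13.83%

13.83%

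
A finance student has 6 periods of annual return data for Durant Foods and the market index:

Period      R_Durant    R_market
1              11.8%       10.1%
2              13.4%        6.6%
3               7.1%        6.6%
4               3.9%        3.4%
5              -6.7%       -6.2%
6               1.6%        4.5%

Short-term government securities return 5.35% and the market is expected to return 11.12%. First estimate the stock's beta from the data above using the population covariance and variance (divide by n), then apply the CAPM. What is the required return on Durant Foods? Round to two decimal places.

12.30%

Mean R_i = (11.8 + 13.4 + 7.1 + 3.9 − 6.7 + 1.6) / 6 = 5.1833%
Mean R_m = (10.1 + 6.6 + 6.6 + 3.4 − 6.2 + 4.5) / 6 = 4.1667%
Σ(R_i − R̄_i)(R_m − R̄_m) = 186.8967  ⇒  Cov = 186.8967 / 6 = 31.1495
Σ(R_m − R̄_m)² = 155.2133  ⇒  Var(R_m) = 155.2133 / 6 = 25.8689
β = Cov / Var(R_m) = 31.1495 / 25.8689 = 1.2041
MRP = 11.12% − 5.35% = 5.77%
E(R) = R_f + β × MRP = 5.35% + 1.2041 × 5.77% = 12.30%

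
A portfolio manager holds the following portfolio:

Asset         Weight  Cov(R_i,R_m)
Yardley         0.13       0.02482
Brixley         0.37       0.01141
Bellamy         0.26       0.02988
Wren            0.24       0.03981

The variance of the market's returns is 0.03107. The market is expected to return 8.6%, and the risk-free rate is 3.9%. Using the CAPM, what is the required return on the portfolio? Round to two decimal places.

7.65%

β_Yardley = 0.02482 / 0.03107 = 0.7988
β_Brixley = 0.01141 / 0.03107 = 0.3672
β_Bellamy = 0.02988 / 0.03107 = 0.9617
β_Wren = 0.03981 / 0.03107 = 1.2813
β_P = Σ w_i β_i = 0.13×0.7988 + 0.37×0.3672 + 0.26×0.9617 + 0.24×1.2813 = 0.7973
MRP = 8.6% − 3.9% = 4.70%
E(R_P) = R_f + β_P × MRP = 3.9% + 0.7973 × 4.7% = 7.65%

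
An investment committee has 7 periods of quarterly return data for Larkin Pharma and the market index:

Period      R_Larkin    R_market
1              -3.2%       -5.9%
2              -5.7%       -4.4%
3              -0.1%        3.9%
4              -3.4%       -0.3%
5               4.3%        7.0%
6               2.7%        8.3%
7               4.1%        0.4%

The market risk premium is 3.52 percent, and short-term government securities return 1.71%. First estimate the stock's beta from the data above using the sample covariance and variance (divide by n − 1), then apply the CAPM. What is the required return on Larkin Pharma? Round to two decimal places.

Mean R_i = (-3.2 − 5.7 − 0.1 − 3.4 + 4.3 + 2.7 + 4.1) / 7 = -0.1857%
Mean R_m = (-5.9 − 4.4 + 3.9 − 0.3 + 7.0 + 8.3 + 0.4) / 7 = 1.2857%
Σ(R_i − R̄_i)(R_m − R̄_m) = 100.4114  ⇒  Cov = 100.4114 / 6 = 16.7352
Σ(R_m − R̄_m)² = 175.9486  ⇒  Var(R_m) = 175.9486 / 6 = 29.3248
β = Cov / Var(R_m) = 16.7352 / 29.3248 = 0.5707
E(R) = R_f + β × MRP = 1.71% + 0.5707 × 3.52% = 3.72%

3.72%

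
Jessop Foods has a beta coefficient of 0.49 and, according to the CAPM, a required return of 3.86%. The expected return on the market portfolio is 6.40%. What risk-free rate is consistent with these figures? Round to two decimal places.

1.42%

E(R) = R_f + β(E(R_m) − R_f) = R_f(1 − β) + β·E(R_m)
3.86% = R_f × (1 − 0.49) + 0.49 × 6.40%
3.86% = R_f × 0.51 + 3.1360%
R_f = (3.86% − 3.1360%) / 0.51 = 1.42%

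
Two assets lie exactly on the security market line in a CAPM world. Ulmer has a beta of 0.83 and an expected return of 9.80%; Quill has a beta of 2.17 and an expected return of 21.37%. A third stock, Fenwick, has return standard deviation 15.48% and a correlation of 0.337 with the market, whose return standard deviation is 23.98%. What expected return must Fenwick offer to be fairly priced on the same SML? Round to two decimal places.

MRP = (21.37% − 9.80%) / (2.17 − 0.83) = 8.6343%
R_f = 9.80% − 0.83 × 8.6343% = 2.6335%
β_Fenwick = ρ·σ_i/σ_m = 0.337 × 15.48 / 23.98 = 0.2175
E(R_Fenwick) = R_f + β × MRP = 2.6335% + 0.2175 × 8.6343% = 4.51%

4.51%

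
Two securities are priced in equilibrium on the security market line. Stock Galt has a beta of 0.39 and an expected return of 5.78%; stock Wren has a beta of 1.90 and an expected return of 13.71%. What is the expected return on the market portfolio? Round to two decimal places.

Both satisfy E(R) = R_f + β·MRP, so the slope of the SML is
MRP = (13.71% − 5.78%) / (1.90 − 0.39) = 7.93% / 1.51 = 5.2517%
R_f = E(R_Galt) − β_Galt·MRP = 5.78% − 0.39 × 5.2517% = 3.7318%
E(R_m) = R_f + MRP = 3.7318% + 5.2517% = 8.98%

8.98%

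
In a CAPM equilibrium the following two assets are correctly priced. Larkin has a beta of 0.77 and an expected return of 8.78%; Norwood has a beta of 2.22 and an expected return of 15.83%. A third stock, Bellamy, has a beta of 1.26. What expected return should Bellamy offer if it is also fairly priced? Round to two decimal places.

11.16%

MRP (SML slope) = (15.83% − 8.78%) / (2.22 − 0.77) = 7.05% / 1.45 = 4.8621%
R_f (intercept) = 8.78% − 0.77 × 4.8621% = 5.0362%
E(R_Bellamy) = R_f + β × MRP = 5.0362% + 1.26 × 4.8621% = 11.16%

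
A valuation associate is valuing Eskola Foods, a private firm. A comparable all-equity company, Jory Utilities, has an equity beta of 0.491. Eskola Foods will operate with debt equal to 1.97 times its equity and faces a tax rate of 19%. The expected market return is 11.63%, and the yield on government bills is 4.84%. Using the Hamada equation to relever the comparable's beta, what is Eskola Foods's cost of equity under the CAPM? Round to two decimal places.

13.49%

β_L = β_U × [1 + (1 − t)(D/E)] = 0.491 × [1 + (1 − 0.19) × 1.97]
    = 0.491 × [1 + 0.81 × 1.97] = 0.491 × 2.5957 = 1.2745
MRP = 11.63% − 4.84% = 6.79%
E(R) = R_f + β_L × MRP = 4.84% + 1.2745 × 6.79% = 13.49%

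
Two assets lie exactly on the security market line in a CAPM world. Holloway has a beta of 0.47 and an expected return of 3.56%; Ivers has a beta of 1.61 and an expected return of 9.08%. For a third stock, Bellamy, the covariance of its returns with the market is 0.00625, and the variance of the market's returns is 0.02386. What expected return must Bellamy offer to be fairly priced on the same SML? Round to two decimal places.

2.55%

MRP = (9.08% − 3.56%) / (1.61 − 0.47) = 4.8421%
R_f = 3.56% − 0.47 × 4.8421% = 1.2842%
β_Bellamy = Cov / Var(R_m) = 0.00625 / 0.02386 = 0.2619
E(R_Bellamy) = R_f + β × MRP = 1.2842% + 0.2619 × 4.8421% = 2.55%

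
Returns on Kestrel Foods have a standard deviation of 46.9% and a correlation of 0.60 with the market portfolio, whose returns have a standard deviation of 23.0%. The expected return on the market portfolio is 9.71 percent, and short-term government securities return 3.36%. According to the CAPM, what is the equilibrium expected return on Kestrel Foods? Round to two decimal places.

β = ρ × σ_i / σ_m = 0.60 × 46.9% / 23.0% = 1.2235
MRP = 9.71% − 3.36% = 6.35%
E(R) = 3.36% + 1.2235 × 6.35% = 11.13%

11.13%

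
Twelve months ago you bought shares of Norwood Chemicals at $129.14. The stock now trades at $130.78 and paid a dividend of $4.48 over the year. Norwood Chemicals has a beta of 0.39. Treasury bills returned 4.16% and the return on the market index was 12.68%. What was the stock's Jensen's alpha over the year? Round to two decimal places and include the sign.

Realised HPR = (P1 + D1 − P0) / P0 = (130.78 + 4.48 − 129.14) / 129.14 = 6.12 / 129.14 = 4.7390%
MRP = 12.68% − 4.16% = 8.52%
CAPM required = R_f + β·MRP = 4.16% + 0.39 × 8.52% = 7.4828%
α = realised − required = 4.7390% − 7.4828% = -2.74%

-2.74%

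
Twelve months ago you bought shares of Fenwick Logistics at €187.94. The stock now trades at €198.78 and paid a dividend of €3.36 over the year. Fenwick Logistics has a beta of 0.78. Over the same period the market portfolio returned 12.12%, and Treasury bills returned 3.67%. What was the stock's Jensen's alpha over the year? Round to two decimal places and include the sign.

-2.71%

Realised HPR = (P1 + D1 − P0) / P0 = (198.78 + 3.36 − 187.94) / 187.94 = 14.20 / 187.94 = 7.5556%
MRP = 12.12% − 3.67% = 8.45%
CAPM required = R_f + β·MRP = 3.67% + 0.78 × 8.45% = 10.2610%
α = realised − required = 7.5556% − 10.2610% = -2.71%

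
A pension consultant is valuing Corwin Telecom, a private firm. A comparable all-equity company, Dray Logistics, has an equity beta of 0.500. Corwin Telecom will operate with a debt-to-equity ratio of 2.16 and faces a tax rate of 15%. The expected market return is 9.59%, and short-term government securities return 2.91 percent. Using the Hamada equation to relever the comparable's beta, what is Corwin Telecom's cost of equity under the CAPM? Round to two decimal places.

β_L = β_U × [1 + (1 − t)(D/E)] = 0.500 × [1 + (1 − 0.15) × 2.16]
    = 0.500 × [1 + 0.85 × 2.16] = 0.500 × 2.8360 = 1.4180
MRP = 9.59% − 2.91% = 6.68%
E(R) = R_f + β_L × MRP = 2.91% + 1.4180 × 6.68% = 12.38%

12.38%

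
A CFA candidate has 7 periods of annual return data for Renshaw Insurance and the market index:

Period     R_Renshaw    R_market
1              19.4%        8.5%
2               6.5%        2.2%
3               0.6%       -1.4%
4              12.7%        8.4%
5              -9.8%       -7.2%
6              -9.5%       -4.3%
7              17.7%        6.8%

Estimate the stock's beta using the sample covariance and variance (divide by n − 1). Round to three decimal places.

Mean R_i = (19.4 + 6.5 + 0.6 + 12.7 − 9.8 − 9.5 + 17.7) / 7 = 5.3714%
Mean R_m = (8.5 + 2.2 − 1.4 + 8.4 − 7.2 − 4.3 + 6.8) / 7 = 1.8571%
Σ(R_i − R̄_i)(R_m − R̄_m) = 446.9814  ⇒  Cov = 446.9814 / 6 = 74.4969
Σ(R_m − R̄_m)² = 242.0371  ⇒  Var(R_m) = 242.0371 / 6 = 40.3395
β = Cov / Var(R_m) = 74.4969 / 40.3395 = 1.8467

1.847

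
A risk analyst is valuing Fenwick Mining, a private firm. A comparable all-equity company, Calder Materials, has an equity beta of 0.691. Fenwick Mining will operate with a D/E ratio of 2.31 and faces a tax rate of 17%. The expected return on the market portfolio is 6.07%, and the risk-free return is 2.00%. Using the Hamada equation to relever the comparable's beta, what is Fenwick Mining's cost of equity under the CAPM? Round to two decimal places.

10.20%

β_L = β_U × [1 + (1 − t)(D/E)] = 0.691 × [1 + (1 − 0.17) × 2.31]
    = 0.691 × [1 + 0.83 × 2.31] = 0.691 × 2.9173 = 2.0159
MRP = 6.07% − 2.00% = 4.07%
E(R) = R_f + β_L × MRP = 2.00% + 2.0159 × 4.07% = 10.20%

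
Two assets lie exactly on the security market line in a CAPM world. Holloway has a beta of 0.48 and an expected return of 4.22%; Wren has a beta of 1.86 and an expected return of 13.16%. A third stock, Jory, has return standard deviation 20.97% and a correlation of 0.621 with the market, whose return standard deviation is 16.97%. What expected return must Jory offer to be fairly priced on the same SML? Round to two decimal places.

6.08%

MRP = (13.16% − 4.22%) / (1.86 − 0.48) = 6.4783%
R_f = 4.22% − 0.48 × 6.4783% = 1.1104%
β_Jory = ρ·σ_i/σ_m = 0.621 × 20.97 / 16.97 = 0.7674
E(R_Jory) = R_f + β × MRP = 1.1104% + 0.7674 × 6.4783% = 6.08%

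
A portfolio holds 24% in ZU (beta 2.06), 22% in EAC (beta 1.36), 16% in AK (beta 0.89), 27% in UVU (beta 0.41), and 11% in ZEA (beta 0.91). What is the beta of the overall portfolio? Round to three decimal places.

1.147

β_P = Σ w_i β_i = 0.24×2.06 + 0.22×1.36 + 0.16×0.89 + 0.27×0.41 + 0.11×0.91 = 1.1468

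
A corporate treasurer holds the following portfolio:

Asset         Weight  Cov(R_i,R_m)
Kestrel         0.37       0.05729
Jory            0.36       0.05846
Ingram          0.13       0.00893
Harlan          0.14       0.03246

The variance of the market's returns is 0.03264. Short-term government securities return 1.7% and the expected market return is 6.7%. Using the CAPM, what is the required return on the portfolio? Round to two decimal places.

β_Kestrel = 0.05729 / 0.03264 = 1.7552
β_Jory = 0.05846 / 0.03264 = 1.7911
β_Ingram = 0.00893 / 0.03264 = 0.2736
β_Harlan = 0.03246 / 0.03264 = 0.9945
β_P = Σ w_i β_i = 0.37×1.7552 + 0.36×1.7911 + 0.13×0.2736 + 0.14×0.9945 = 1.4690
MRP = 6.7% − 1.7% = 5.00%
E(R_P) = R_f + β_P × MRP = 1.7% + 1.4690 × 5.0% = 9.05%

9.05%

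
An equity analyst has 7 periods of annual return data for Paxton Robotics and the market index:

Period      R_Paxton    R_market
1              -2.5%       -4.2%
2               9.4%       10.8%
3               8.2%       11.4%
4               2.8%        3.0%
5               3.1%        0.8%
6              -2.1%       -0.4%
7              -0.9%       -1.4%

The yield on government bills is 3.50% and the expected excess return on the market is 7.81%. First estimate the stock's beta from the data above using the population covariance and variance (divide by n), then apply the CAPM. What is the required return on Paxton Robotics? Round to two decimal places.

9.46%

Mean R_i = (-2.5 + 9.4 + 8.2 + 2.8 + 3.1 − 2.1 − 0.9) / 7 = 2.5714%
Mean R_m = (-4.2 + 10.8 + 11.4 + 3.0 + 0.8 − 0.4 − 1.4) / 7 = 2.8571%
Σ(R_i − R̄_i)(R_m − R̄_m) = 167.0514  ⇒  Cov = 167.0514 / 7 = 23.8645
Σ(R_m − R̄_m)² = 218.8571  ⇒  Var(R_m) = 218.8571 / 7 = 31.2653
β = Cov / Var(R_m) = 23.8645 / 31.2653 = 0.7633
E(R) = R_f + β × MRP = 3.50% + 0.7633 × 7.81% = 9.46%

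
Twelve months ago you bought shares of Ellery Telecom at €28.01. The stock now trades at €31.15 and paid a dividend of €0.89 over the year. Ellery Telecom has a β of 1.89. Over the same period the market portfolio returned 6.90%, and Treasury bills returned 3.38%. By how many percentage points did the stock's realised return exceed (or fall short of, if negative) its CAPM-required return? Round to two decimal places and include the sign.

Realised HPR = (P1 + D1 − P0) / P0 = (31.15 + 0.89 − 28.01) / 28.01 = 4.03 / 28.01 = 14.3877%
MRP = 6.90% − 3.38% = 3.52%
CAPM required = R_f + β·MRP = 3.38% + 1.89 × 3.52% = 10.0328%
α = realised − required = 14.3877% − 10.0328% = +4.35%

+4.35%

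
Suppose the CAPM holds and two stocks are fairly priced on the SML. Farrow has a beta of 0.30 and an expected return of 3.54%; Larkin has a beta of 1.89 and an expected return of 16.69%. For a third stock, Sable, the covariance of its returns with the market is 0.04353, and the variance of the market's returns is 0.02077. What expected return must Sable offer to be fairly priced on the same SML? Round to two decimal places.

MRP = (16.69% − 3.54%) / (1.89 − 0.30) = 8.2704%
R_f = 3.54% − 0.30 × 8.2704% = 1.0589%
β_Sable = Cov / Var(R_m) = 0.04353 / 0.02077 = 2.0958
E(R_Sable) = R_f + β × MRP = 1.0589% + 2.0958 × 8.2704% = 18.39%

18.39%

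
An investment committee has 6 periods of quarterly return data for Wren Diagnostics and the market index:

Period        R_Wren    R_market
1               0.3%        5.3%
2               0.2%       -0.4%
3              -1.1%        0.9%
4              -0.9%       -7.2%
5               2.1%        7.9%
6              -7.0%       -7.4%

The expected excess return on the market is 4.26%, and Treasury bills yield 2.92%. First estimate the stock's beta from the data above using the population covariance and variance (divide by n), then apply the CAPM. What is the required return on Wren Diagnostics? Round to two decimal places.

4.52%

Mean R_i = (0.3 + 0.2 − 1.1 − 0.9 + 2.1 − 7.0) / 6 = -1.0667%
Mean R_m = (5.3 − 0.4 + 0.9 − 7.2 + 7.9 − 7.4) / 6 = -0.1500%
Σ(R_i − R̄_i)(R_m − R̄_m) = 74.4300  ⇒  Cov = 74.4300 / 6 = 12.4050
Σ(R_m − R̄_m)² = 197.9350  ⇒  Var(R_m) = 197.9350 / 6 = 32.9892
β = Cov / Var(R_m) = 12.4050 / 32.9892 = 0.3760
E(R) = R_f + β × MRP = 2.92% + 0.3760 × 4.26% = 4.52%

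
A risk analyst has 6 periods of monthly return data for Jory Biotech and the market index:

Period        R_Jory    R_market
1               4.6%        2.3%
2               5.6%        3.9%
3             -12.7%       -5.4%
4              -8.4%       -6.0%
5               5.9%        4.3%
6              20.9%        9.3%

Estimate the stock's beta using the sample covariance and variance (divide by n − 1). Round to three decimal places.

1.950

Mean R_i = (4.6 + 5.6 − 12.7 − 8.4 + 5.9 + 20.9) / 6 = 2.6500%
Mean R_m = (2.3 + 3.9 − 5.4 − 6.0 + 4.3 + 9.3) / 6 = 1.4000%
Σ(R_i − R̄_i)(R_m − R̄_m) = 348.8800  ⇒  Cov = 348.8800 / 5 = 69.7760
Σ(R_m − R̄_m)² = 178.8800  ⇒  Var(R_m) = 178.8800 / 5 = 35.7760
β = Cov / Var(R_m) = 69.7760 / 35.7760 = 1.9504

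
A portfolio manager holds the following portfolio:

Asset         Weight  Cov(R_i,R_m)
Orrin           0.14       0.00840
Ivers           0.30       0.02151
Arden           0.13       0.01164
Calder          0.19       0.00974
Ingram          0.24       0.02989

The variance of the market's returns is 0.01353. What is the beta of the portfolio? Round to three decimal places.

1.343

β_Orrin = 0.00840 / 0.01353 = 0.6208
β_Ivers = 0.02151 / 0.01353 = 1.5898
β_Arden = 0.01164 / 0.01353 = 0.8603
β_Calder = 0.00974 / 0.01353 = 0.7199
β_Ingram = 0.02989 / 0.01353 = 2.2092
β_P = Σ w_i β_i = 0.14×0.6208 + 0.30×1.5898 + 0.13×0.8603 + 0.19×0.7199 + 0.24×2.2092 = 1.3427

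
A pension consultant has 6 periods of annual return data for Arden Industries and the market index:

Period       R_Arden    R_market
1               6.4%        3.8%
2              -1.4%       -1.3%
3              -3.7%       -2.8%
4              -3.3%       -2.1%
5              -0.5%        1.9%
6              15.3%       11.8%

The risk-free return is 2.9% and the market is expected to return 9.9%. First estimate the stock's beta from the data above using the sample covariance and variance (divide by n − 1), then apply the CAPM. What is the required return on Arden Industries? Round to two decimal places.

12.19%

Mean R_i = (6.4 − 1.4 − 3.7 − 3.3 − 0.5 + 15.3) / 6 = 2.1333%
Mean R_m = (3.8 − 1.3 − 2.8 − 2.1 + 1.9 + 11.8) / 6 = 1.8833%
Σ(R_i − R̄_i)(R_m − R̄_m) = 198.9133  ⇒  Cov = 198.9133 / 5 = 39.7827
Σ(R_m − R̄_m)² = 149.9483  ⇒  Var(R_m) = 149.9483 / 5 = 29.9897
β = Cov / Var(R_m) = 39.7827 / 29.9897 = 1.3265
MRP = 9.9% − 2.9% = 7.00%
E(R) = R_f + β × MRP = 2.9% + 1.3265 × 7.0% = 12.19%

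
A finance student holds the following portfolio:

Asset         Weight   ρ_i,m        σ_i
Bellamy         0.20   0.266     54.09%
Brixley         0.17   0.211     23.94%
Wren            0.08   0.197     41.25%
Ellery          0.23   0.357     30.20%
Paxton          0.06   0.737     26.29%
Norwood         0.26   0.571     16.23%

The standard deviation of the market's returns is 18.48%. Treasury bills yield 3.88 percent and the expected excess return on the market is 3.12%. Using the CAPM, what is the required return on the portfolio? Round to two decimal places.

β_Bellamy = 0.266 × 54.09% / 18.48% = 0.7786
β_Brixley = 0.211 × 23.94% / 18.48% = 0.2733
β_Wren = 0.197 × 41.25% / 18.48% = 0.4397
β_Ellery = 0.357 × 30.20% / 18.48% = 0.5834
β_Paxton = 0.737 × 26.29% / 18.48% = 1.0485
β_Norwood = 0.571 × 16.23% / 18.48% = 0.5015
β_P = Σ w_i β_i = 0.20×0.7786 + 0.17×0.2733 + 0.08×0.4397 + 0.23×0.5834 + 0.06×1.0485 + 0.26×0.5015 = 0.5648
E(R_P) = R_f + β_P × MRP = 3.88% + 0.5648 × 3.12% = 5.64%

5.64%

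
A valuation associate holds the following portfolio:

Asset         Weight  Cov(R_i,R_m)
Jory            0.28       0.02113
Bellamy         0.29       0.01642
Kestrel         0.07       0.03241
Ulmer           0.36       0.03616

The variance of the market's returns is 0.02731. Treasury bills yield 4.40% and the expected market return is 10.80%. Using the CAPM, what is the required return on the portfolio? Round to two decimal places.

β_Jory = 0.02113 / 0.02731 = 0.7737
β_Bellamy = 0.01642 / 0.02731 = 0.6012
β_Kestrel = 0.03241 / 0.02731 = 1.1867
β_Ulmer = 0.03616 / 0.02731 = 1.3241
β_P = Σ w_i β_i = 0.28×0.7737 + 0.29×0.6012 + 0.07×1.1867 + 0.36×1.3241 = 0.9507
MRP = 10.80% − 4.40% = 6.40%
E(R_P) = R_f + β_P × MRP = 4.40% + 0.9507 × 6.40% = 10.48%

10.48%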